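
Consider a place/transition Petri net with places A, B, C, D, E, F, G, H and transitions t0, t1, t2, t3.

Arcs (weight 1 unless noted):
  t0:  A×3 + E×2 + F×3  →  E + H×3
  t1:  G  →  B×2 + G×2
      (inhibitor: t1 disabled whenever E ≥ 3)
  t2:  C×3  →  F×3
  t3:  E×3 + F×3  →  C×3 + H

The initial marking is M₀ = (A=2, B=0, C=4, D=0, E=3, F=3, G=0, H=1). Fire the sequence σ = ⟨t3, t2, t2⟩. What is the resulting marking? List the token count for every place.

step 1: fire t3:  (A=2, B=0, C=4, D=0, E=3, F=3, G=0, H=1) → (A=2, B=0, C=7, D=0, E=0, F=0, G=0, H=2)
step 2: fire t2:  (A=2, B=0, C=7, D=0, E=0, F=0, G=0, H=2) → (A=2, B=0, C=4, D=0, E=0, F=3, G=0, H=2)
step 3: fire t2:  (A=2, B=0, C=4, D=0, E=0, F=3, G=0, H=2) → (A=2, B=0, C=1, D=0, E=0, F=6, G=0, H=2)

(A=2, B=0, C=1, D=0, E=0, F=6, G=0, H=2)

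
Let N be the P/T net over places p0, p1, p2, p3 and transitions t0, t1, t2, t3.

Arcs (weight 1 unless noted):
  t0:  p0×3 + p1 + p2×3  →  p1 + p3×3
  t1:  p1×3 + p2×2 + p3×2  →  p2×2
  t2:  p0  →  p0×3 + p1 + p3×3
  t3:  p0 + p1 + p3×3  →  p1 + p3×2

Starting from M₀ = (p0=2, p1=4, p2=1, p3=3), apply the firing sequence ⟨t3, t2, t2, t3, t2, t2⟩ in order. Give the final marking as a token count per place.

(p0=8, p1=8, p2=1, p3=13)

step 1: fire t3:  (p0=2, p1=4, p2=1, p3=3) → (p0=1, p1=4, p2=1, p3=2)
step 2: fire t2:  (p0=1, p1=4, p2=1, p3=2) → (p0=3, p1=5, p2=1, p3=5)
step 3: fire t2:  (p0=3, p1=5, p2=1, p3=5) → (p0=5, p1=6, p2=1, p3=8)
step 4: fire t3:  (p0=5, p1=6, p2=1, p3=8) → (p0=4, p1=6, p2=1, p3=7)
step 5: fire t2:  (p0=4, p1=6, p2=1, p3=7) → (p0=6, p1=7, p2=1, p3=10)
step 6: fire t2:  (p0=6, p1=7, p2=1, p3=10) → (p0=8, p1=8, p2=1, p3=13)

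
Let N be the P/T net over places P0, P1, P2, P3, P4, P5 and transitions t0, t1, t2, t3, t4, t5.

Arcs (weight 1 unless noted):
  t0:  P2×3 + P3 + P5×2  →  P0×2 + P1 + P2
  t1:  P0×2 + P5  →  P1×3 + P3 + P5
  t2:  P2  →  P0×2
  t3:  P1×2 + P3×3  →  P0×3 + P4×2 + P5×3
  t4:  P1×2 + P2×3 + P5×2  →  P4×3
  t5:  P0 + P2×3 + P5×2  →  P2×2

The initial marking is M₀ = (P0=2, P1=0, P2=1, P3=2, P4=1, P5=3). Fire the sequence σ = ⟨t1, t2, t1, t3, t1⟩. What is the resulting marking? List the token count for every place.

step 1: fire t1:  (P0=2, P1=0, P2=1, P3=2, P4=1, P5=3) → (P0=0, P1=3, P2=1, P3=3, P4=1, P5=3)
step 2: fire t2:  (P0=0, P1=3, P2=1, P3=3, P4=1, P5=3) → (P0=2, P1=3, P2=0, P3=3, P4=1, P5=3)
step 3: fire t1:  (P0=2, P1=3, P2=0, P3=3, P4=1, P5=3) → (P0=0, P1=6, P2=0, P3=4, P4=1, P5=3)
step 4: fire t3:  (P0=0, P1=6, P2=0, P3=4, P4=1, P5=3) → (P0=3, P1=4, P2=0, P3=1, P4=3, P5=6)
step 5: fire t1:  (P0=3, P1=4, P2=0, P3=1, P4=3, P5=6) → (P0=1, P1=7, P2=0, P3=2, P4=3, P5=6)

(P0=1, P1=7, P2=0, P3=2, P4=3, P5=6)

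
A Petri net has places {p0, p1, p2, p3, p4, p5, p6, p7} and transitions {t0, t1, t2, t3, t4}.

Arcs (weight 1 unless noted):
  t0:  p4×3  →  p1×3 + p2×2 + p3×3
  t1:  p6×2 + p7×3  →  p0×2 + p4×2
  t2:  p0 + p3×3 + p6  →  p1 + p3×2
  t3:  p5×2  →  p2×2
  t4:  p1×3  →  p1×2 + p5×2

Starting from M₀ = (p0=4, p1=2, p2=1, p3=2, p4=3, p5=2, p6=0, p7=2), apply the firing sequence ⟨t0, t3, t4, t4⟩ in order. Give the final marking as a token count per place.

(p0=4, p1=3, p2=5, p3=5, p4=0, p5=4, p6=0, p7=2)

step 1: fire t0:  (p0=4, p1=2, p2=1, p3=2, p4=3, p5=2, p6=0, p7=2) → (p0=4, p1=5, p2=3, p3=5, p4=0, p5=2, p6=0, p7=2)
step 2: fire t3:  (p0=4, p1=5, p2=3, p3=5, p4=0, p5=2, p6=0, p7=2) → (p0=4, p1=5, p2=5, p3=5, p4=0, p5=0, p6=0, p7=2)
step 3: fire t4:  (p0=4, p1=5, p2=5, p3=5, p4=0, p5=0, p6=0, p7=2) → (p0=4, p1=4, p2=5, p3=5, p4=0, p5=2, p6=0, p7=2)
step 4: fire t4:  (p0=4, p1=4, p2=5, p3=5, p4=0, p5=2, p6=0, p7=2) → (p0=4, p1=3, p2=5, p3=5, p4=0, p5=4, p6=0, p7=2)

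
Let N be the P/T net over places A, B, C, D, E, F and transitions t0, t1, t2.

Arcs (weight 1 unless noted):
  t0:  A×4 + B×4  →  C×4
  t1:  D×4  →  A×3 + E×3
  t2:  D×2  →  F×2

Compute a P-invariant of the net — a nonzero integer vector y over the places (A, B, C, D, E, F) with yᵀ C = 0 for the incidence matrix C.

Incidence matrix C (rows=places, cols=transitions):
       t0   t1   t2
    A  -4    3    0
    B  -4    0    0
    C   4    0    0
    D   0   -4   -2
    E   0    3    0
    F   0    0    2

Candidate y = [0, 1, 1, 0, 0, 0]; check y·C column-wise:
  col t0: 0·-4 + 1·-4 + 1·4 = 0
  col t1: 0·3 + 1·0 + 1·0 + 0·-4 + 0·3 = 0
  col t2: 1·0 + 1·0 + 0·-2 + 0·2 = 0

y = (A:0, B:1, C:1, D:0, E:0, F:0)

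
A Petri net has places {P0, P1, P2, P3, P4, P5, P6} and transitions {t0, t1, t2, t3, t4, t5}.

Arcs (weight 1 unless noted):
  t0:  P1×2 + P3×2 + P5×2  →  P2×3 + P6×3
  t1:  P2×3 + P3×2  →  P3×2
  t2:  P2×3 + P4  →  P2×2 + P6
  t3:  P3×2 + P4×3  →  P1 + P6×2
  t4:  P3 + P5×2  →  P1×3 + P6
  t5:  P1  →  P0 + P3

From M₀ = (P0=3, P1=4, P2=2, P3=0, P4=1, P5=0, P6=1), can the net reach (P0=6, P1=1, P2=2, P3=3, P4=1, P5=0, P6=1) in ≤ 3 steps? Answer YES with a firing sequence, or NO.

YES — reachable via ⟨t5, t5, t5⟩ (3 firings)

step 1: fire t5:  (P0=3, P1=4, P2=2, P3=0, P4=1, P5=0, P6=1) → (P0=4, P1=3, P2=2, P3=1, P4=1, P5=0, P6=1)
step 2: fire t5:  (P0=4, P1=3, P2=2, P3=1, P4=1, P5=0, P6=1) → (P0=5, P1=2, P2=2, P3=2, P4=1, P5=0, P6=1)
step 3: fire t5:  (P0=5, P1=2, P2=2, P3=2, P4=1, P5=0, P6=1) → (P0=6, P1=1, P2=2, P3=3, P4=1, P5=0, P6=1)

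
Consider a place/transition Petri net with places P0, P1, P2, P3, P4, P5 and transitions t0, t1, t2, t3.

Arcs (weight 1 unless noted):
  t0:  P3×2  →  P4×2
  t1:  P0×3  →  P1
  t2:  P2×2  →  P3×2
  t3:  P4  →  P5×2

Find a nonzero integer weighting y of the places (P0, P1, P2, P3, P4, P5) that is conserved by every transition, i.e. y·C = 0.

y = (P0:1, P1:3, P2:0, P3:0, P4:0, P5:0)

Incidence matrix C (rows=places, cols=transitions):
       t0   t1   t2   t3
   P0   0   -3    0    0
   P1   0    1    0    0
   P2   0    0   -2    0
   P3  -2    0    2    0
   P4   2    0    0   -1
   P5   0    0    0    2

Candidate y = [1, 3, 0, 0, 0, 0]; check y·C column-wise:
  col t0: 1·0 + 3·0 + 0·-2 + 0·2 = 0
  col t1: 1·-3 + 3·1 = 0
  col t2: 1·0 + 3·0 + 0·-2 + 0·2 = 0
  col t3: 1·0 + 3·0 + 0·-1 + 0·2 = 0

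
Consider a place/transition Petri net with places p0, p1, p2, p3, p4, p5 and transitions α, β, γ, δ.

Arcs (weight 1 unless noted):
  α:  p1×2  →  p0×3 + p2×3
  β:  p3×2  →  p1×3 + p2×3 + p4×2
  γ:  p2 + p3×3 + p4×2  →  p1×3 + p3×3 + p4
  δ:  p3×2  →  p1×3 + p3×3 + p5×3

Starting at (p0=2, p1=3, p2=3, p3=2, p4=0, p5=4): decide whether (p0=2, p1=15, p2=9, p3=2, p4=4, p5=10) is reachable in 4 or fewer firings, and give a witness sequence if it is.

NO — not reachable within 4 firings

depth 0: 1 marking
depth 1: 4 markings reached so far
depth 2: 8 markings reached so far
depth 3: 14 markings reached so far
depth 4: 23 markings reached so far
target is not among the 23 markings reachable within 4 steps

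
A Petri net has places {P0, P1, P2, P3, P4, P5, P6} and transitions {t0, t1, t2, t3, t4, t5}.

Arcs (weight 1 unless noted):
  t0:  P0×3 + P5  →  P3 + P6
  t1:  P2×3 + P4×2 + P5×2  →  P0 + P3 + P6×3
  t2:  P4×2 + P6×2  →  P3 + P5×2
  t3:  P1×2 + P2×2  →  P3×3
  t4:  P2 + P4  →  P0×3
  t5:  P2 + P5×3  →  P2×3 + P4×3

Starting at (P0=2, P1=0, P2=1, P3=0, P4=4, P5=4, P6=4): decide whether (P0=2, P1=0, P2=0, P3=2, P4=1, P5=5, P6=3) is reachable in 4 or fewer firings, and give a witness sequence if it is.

YES — reachable via ⟨t2, t4, t0⟩ (3 firings)

step 1: fire t2:  (P0=2, P1=0, P2=1, P3=0, P4=4, P5=4, P6=4) → (P0=2, P1=0, P2=1, P3=1, P4=2, P5=6, P6=2)
step 2: fire t4:  (P0=2, P1=0, P2=1, P3=1, P4=2, P5=6, P6=2) → (P0=5, P1=0, P2=0, P3=1, P4=1, P5=6, P6=2)
step 3: fire t0:  (P0=5, P1=0, P2=0, P3=1, P4=1, P5=6, P6=2) → (P0=2, P1=0, P2=0, P3=2, P4=1, P5=5, P6=3)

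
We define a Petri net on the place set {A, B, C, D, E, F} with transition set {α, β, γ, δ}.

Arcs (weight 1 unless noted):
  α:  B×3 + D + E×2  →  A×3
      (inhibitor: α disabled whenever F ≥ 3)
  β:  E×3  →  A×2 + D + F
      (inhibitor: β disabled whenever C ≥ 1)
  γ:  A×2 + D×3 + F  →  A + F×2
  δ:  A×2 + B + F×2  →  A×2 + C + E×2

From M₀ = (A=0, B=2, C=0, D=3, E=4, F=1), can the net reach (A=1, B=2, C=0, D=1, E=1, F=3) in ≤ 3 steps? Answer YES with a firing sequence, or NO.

YES — reachable via ⟨β, γ⟩ (2 firings)

step 1: fire β:  (A=0, B=2, C=0, D=3, E=4, F=1) → (A=2, B=2, C=0, D=4, E=1, F=2)
step 2: fire γ:  (A=2, B=2, C=0, D=4, E=1, F=2) → (A=1, B=2, C=0, D=1, E=1, F=3)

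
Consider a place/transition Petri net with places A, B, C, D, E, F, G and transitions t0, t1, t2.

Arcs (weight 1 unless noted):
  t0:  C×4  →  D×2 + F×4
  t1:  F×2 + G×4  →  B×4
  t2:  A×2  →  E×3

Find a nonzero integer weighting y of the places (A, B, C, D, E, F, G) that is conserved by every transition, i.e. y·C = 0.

y = (A:0, B:0, C:1, D:2, E:0, F:0, G:0)

Incidence matrix C (rows=places, cols=transitions):
       t0   t1   t2
    A   0    0   -2
    B   0    4    0
    C  -4    0    0
    D   2    0    0
    E   0    0    3
    F   4   -2    0
    G   0   -4    0

Candidate y = [0, 0, 1, 2, 0, 0, 0]; check y·C column-wise:
  col t0: 1·-4 + 2·2 + 0·4 = 0
  col t1: 0·4 + 1·0 + 2·0 + 0·-2 + 0·-4 = 0
  col t2: 0·-2 + 1·0 + 2·0 + 0·3 = 0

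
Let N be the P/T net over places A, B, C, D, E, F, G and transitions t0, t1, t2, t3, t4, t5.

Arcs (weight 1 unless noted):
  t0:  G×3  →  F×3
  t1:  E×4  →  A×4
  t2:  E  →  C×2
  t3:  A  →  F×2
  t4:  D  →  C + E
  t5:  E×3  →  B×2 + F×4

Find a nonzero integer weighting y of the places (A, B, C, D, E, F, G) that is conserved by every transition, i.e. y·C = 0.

Incidence matrix C (rows=places, cols=transitions):
       t0   t1   t2   t3   t4   t5
    A   0    4    0   -1    0    0
    B   0    0    0    0    0    2
    C   0    0    2    0    1    0
    D   0    0    0    0   -1    0
    E   0   -4   -1    0    1   -3
    F   3    0    0    2    0    4
    G  -3    0    0    0    0    0

Candidate y = [2, 1, 1, 3, 2, 1, 1]; check y·C column-wise:
  col t0: 2·0 + 1·0 + 1·0 + 3·0 + 2·0 + 1·3 + 1·-3 = 0
  col t1: 2·4 + 1·0 + 1·0 + 3·0 + 2·-4 + 1·0 + 1·0 = 0
  col t2: 2·0 + 1·0 + 1·2 + 3·0 + 2·-1 + 1·0 + 1·0 = 0
  col t3: 2·-1 + 1·0 + 1·0 + 3·0 + 2·0 + 1·2 + 1·0 = 0
  col t4: 2·0 + 1·0 + 1·1 + 3·-1 + 2·1 + 1·0 + 1·0 = 0
  col t5: 2·0 + 1·2 + 1·0 + 3·0 + 2·-3 + 1·4 + 1·0 = 0

y = (A:2, B:1, C:1, D:3, E:2, F:1, G:1)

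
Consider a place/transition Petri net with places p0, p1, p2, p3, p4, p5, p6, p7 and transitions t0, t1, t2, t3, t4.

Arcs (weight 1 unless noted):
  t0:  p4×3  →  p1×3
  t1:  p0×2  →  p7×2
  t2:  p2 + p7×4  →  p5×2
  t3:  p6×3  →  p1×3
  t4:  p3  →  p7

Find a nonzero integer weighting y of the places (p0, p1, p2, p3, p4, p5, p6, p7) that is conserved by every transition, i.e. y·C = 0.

y = (p0:0, p1:0, p2:2, p3:0, p4:0, p5:1, p6:0, p7:0)

Incidence matrix C (rows=places, cols=transitions):
       t0   t1   t2   t3   t4
   p0   0   -2    0    0    0
   p1   3    0    0    3    0
   p2   0    0   -1    0    0
   p3   0    0    0    0   -1
   p4  -3    0    0    0    0
   p5   0    0    2    0    0
   p6   0    0    0   -3    0
   p7   0    2   -4    0    1

Candidate y = [0, 0, 2, 0, 0, 1, 0, 0]; check y·C column-wise:
  col t0: 0·3 + 2·0 + 0·-3 + 1·0 = 0
  col t1: 0·-2 + 2·0 + 1·0 + 0·2 = 0
  col t2: 2·-1 + 1·2 + 0·-4 = 0
  col t3: 0·3 + 2·0 + 1·0 + 0·-3 = 0
  col t4: 2·0 + 0·-1 + 1·0 + 0·1 = 0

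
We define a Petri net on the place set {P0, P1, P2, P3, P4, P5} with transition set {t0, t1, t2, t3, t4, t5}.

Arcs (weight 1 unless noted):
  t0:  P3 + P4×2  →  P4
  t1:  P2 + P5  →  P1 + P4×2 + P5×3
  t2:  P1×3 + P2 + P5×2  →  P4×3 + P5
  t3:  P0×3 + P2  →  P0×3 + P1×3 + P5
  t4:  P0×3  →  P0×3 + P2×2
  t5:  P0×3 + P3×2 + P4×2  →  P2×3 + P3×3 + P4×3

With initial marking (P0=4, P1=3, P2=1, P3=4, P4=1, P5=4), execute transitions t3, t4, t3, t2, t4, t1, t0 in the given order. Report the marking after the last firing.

(P0=4, P1=7, P2=1, P3=3, P4=5, P5=7)

step 1: fire t3:  (P0=4, P1=3, P2=1, P3=4, P4=1, P5=4) → (P0=4, P1=6, P2=0, P3=4, P4=1, P5=5)
step 2: fire t4:  (P0=4, P1=6, P2=0, P3=4, P4=1, P5=5) → (P0=4, P1=6, P2=2, P3=4, P4=1, P5=5)
step 3: fire t3:  (P0=4, P1=6, P2=2, P3=4, P4=1, P5=5) → (P0=4, P1=9, P2=1, P3=4, P4=1, P5=6)
step 4: fire t2:  (P0=4, P1=9, P2=1, P3=4, P4=1, P5=6) → (P0=4, P1=6, P2=0, P3=4, P4=4, P5=5)
step 5: fire t4:  (P0=4, P1=6, P2=0, P3=4, P4=4, P5=5) → (P0=4, P1=6, P2=2, P3=4, P4=4, P5=5)
step 6: fire t1:  (P0=4, P1=6, P2=2, P3=4, P4=4, P5=5) → (P0=4, P1=7, P2=1, P3=4, P4=6, P5=7)
step 7: fire t0:  (P0=4, P1=7, P2=1, P3=4, P4=6, P5=7) → (P0=4, P1=7, P2=1, P3=3, P4=5, P5=7)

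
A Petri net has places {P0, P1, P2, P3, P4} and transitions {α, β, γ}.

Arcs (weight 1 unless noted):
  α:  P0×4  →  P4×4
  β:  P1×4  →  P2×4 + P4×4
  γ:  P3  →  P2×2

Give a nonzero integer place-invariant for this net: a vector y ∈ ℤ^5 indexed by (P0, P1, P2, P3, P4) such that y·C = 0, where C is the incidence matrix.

y = (P0:0, P1:1, P2:1, P3:2, P4:0)

Incidence matrix C (rows=places, cols=transitions):
        α    β    γ
   P0  -4    0    0
   P1   0   -4    0
   P2   0    4    2
   P3   0    0   -1
   P4   4    4    0

Candidate y = [0, 1, 1, 2, 0]; check y·C column-wise:
  col α: 0·-4 + 1·0 + 1·0 + 2·0 + 0·4 = 0
  col β: 1·-4 + 1·4 + 2·0 + 0·4 = 0
  col γ: 1·0 + 1·2 + 2·-1 = 0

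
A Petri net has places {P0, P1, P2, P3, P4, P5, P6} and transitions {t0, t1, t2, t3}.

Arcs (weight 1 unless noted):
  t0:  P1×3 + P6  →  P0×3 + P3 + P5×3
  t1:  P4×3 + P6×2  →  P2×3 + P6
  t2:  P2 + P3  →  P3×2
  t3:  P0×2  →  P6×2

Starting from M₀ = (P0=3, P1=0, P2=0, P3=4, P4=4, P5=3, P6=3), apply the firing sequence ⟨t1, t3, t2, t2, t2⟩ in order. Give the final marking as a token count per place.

(P0=1, P1=0, P2=0, P3=7, P4=1, P5=3, P6=4)

step 1: fire t1:  (P0=3, P1=0, P2=0, P3=4, P4=4, P5=3, P6=3) → (P0=3, P1=0, P2=3, P3=4, P4=1, P5=3, P6=2)
step 2: fire t3:  (P0=3, P1=0, P2=3, P3=4, P4=1, P5=3, P6=2) → (P0=1, P1=0, P2=3, P3=4, P4=1, P5=3, P6=4)
step 3: fire t2:  (P0=1, P1=0, P2=3, P3=4, P4=1, P5=3, P6=4) → (P0=1, P1=0, P2=2, P3=5, P4=1, P5=3, P6=4)
step 4: fire t2:  (P0=1, P1=0, P2=2, P3=5, P4=1, P5=3, P6=4) → (P0=1, P1=0, P2=1, P3=6, P4=1, P5=3, P6=4)
step 5: fire t2:  (P0=1, P1=0, P2=1, P3=6, P4=1, P5=3, P6=4) → (P0=1, P1=0, P2=0, P3=7, P4=1, P5=3, P6=4)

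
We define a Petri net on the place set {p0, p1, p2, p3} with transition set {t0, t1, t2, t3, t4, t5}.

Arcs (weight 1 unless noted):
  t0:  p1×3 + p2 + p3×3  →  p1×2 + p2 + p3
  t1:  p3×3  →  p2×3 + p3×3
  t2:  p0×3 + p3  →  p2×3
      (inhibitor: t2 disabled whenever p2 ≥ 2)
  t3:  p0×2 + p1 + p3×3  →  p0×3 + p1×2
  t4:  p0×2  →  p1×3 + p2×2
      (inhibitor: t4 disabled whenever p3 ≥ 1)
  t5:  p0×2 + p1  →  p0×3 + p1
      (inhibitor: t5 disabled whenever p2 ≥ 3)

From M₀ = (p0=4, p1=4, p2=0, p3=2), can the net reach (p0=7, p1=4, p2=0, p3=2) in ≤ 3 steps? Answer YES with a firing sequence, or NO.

YES — reachable via ⟨t5, t5, t5⟩ (3 firings)

step 1: fire t5:  (p0=4, p1=4, p2=0, p3=2) → (p0=5, p1=4, p2=0, p3=2)
step 2: fire t5:  (p0=5, p1=4, p2=0, p3=2) → (p0=6, p1=4, p2=0, p3=2)
step 3: fire t5:  (p0=6, p1=4, p2=0, p3=2) → (p0=7, p1=4, p2=0, p3=2)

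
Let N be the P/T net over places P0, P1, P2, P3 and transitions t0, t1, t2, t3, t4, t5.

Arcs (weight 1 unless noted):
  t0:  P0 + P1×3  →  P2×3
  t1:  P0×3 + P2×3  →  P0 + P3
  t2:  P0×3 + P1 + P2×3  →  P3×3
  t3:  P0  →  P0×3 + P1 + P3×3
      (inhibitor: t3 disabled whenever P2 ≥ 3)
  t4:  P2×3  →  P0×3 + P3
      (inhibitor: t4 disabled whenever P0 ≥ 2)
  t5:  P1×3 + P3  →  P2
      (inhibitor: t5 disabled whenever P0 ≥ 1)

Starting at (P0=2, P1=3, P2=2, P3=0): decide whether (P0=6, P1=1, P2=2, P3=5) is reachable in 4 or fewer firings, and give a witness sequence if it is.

depth 0: 1 marking
depth 1: 3 markings reached so far
depth 2: 6 markings reached so far
depth 3: 11 markings reached so far
depth 4: 16 markings reached so far
target is not among the 16 markings reachable within 4 steps

NO — not reachable within 4 firings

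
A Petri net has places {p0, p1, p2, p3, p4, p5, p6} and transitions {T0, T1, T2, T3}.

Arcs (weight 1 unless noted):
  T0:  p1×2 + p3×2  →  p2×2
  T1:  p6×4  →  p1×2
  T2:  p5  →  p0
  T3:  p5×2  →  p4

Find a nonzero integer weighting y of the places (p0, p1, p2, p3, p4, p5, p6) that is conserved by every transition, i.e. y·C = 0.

y = (p0:0, p1:0, p2:1, p3:1, p4:0, p5:0, p6:0)

Incidence matrix C (rows=places, cols=transitions):
       T0   T1   T2   T3
   p0   0    0    1    0
   p1  -2    2    0    0
   p2   2    0    0    0
   p3  -2    0    0    0
   p4   0    0    0    1
   p5   0    0   -1   -2
   p6   0   -4    0    0

Candidate y = [0, 0, 1, 1, 0, 0, 0]; check y·C column-wise:
  col T0: 0·-2 + 1·2 + 1·-2 = 0
  col T1: 0·2 + 1·0 + 1·0 + 0·-4 = 0
  col T2: 0·1 + 1·0 + 1·0 + 0·-1 = 0
  col T3: 1·0 + 1·0 + 0·1 + 0·-2 = 0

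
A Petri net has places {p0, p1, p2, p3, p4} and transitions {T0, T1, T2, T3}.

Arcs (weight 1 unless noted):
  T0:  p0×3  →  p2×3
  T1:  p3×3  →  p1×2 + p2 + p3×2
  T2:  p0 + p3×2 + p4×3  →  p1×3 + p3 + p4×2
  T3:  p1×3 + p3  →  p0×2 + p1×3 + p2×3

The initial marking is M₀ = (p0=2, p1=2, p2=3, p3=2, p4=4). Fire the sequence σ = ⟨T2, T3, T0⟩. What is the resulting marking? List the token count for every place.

(p0=0, p1=5, p2=9, p3=0, p4=3)

step 1: fire T2:  (p0=2, p1=2, p2=3, p3=2, p4=4) → (p0=1, p1=5, p2=3, p3=1, p4=3)
step 2: fire T3:  (p0=1, p1=5, p2=3, p3=1, p4=3) → (p0=3, p1=5, p2=6, p3=0, p4=3)
step 3: fire T0:  (p0=3, p1=5, p2=6, p3=0, p4=3) → (p0=0, p1=5, p2=9, p3=0, p4=3)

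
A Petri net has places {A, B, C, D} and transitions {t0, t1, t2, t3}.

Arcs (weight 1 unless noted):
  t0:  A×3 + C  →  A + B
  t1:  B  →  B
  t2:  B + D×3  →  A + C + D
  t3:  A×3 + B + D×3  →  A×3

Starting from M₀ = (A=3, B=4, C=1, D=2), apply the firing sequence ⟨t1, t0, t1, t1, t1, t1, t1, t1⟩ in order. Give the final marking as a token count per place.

(A=1, B=5, C=0, D=2)

step 1: fire t1:  (A=3, B=4, C=1, D=2) → (A=3, B=4, C=1, D=2)
step 2: fire t0:  (A=3, B=4, C=1, D=2) → (A=1, B=5, C=0, D=2)
step 3: fire t1:  (A=1, B=5, C=0, D=2) → (A=1, B=5, C=0, D=2)
step 4: fire t1:  (A=1, B=5, C=0, D=2) → (A=1, B=5, C=0, D=2)
step 5: fire t1:  (A=1, B=5, C=0, D=2) → (A=1, B=5, C=0, D=2)
step 6: fire t1:  (A=1, B=5, C=0, D=2) → (A=1, B=5, C=0, D=2)
step 7: fire t1:  (A=1, B=5, C=0, D=2) → (A=1, B=5, C=0, D=2)
step 8: fire t1:  (A=1, B=5, C=0, D=2) → (A=1, B=5, C=0, D=2)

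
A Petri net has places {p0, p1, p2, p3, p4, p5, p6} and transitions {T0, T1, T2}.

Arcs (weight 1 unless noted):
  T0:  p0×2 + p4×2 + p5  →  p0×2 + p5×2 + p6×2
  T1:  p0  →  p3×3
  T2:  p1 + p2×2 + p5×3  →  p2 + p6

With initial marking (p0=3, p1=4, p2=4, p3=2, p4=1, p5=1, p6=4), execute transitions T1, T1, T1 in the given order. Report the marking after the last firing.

(p0=0, p1=4, p2=4, p3=11, p4=1, p5=1, p6=4)

step 1: fire T1:  (p0=3, p1=4, p2=4, p3=2, p4=1, p5=1, p6=4) → (p0=2, p1=4, p2=4, p3=5, p4=1, p5=1, p6=4)
step 2: fire T1:  (p0=2, p1=4, p2=4, p3=5, p4=1, p5=1, p6=4) → (p0=1, p1=4, p2=4, p3=8, p4=1, p5=1, p6=4)
step 3: fire T1:  (p0=1, p1=4, p2=4, p3=8, p4=1, p5=1, p6=4) → (p0=0, p1=4, p2=4, p3=11, p4=1, p5=1, p6=4)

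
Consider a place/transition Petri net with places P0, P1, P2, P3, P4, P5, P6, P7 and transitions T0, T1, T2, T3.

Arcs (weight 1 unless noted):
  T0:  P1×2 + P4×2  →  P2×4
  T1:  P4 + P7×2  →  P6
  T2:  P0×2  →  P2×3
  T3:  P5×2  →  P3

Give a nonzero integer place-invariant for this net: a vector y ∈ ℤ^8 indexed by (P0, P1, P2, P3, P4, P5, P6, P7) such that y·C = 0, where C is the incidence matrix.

y = (P0:3, P1:4, P2:2, P3:0, P4:0, P5:0, P6:0, P7:0)

Incidence matrix C (rows=places, cols=transitions):
       T0   T1   T2   T3
   P0   0    0   -2    0
   P1  -2    0    0    0
   P2   4    0    3    0
   P3   0    0    0    1
   P4  -2   -1    0    0
   P5   0    0    0   -2
   P6   0    1    0    0
   P7   0   -2    0    0

Candidate y = [3, 4, 2, 0, 0, 0, 0, 0]; check y·C column-wise:
  col T0: 3·0 + 4·-2 + 2·4 + 0·-2 = 0
  col T1: 3·0 + 4·0 + 2·0 + 0·-1 + 0·1 + 0·-2 = 0
  col T2: 3·-2 + 4·0 + 2·3 = 0
  col T3: 3·0 + 4·0 + 2·0 + 0·1 + 0·-2 = 0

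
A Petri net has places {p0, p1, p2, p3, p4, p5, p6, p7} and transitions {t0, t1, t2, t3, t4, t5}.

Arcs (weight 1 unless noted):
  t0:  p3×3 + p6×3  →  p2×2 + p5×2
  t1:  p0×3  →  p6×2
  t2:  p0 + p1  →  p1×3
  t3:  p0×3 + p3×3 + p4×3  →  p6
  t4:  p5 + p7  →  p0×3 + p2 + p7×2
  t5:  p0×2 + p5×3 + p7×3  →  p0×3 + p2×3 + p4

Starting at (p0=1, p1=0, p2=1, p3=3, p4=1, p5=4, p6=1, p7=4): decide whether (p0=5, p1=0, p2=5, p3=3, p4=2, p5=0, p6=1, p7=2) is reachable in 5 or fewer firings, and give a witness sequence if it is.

step 1: fire t4:  (p0=1, p1=0, p2=1, p3=3, p4=1, p5=4, p6=1, p7=4) → (p0=4, p1=0, p2=2, p3=3, p4=1, p5=3, p6=1, p7=5)
step 2: fire t5:  (p0=4, p1=0, p2=2, p3=3, p4=1, p5=3, p6=1, p7=5) → (p0=5, p1=0, p2=5, p3=3, p4=2, p5=0, p6=1, p7=2)

YES — reachable via ⟨t4, t5⟩ (2 firings)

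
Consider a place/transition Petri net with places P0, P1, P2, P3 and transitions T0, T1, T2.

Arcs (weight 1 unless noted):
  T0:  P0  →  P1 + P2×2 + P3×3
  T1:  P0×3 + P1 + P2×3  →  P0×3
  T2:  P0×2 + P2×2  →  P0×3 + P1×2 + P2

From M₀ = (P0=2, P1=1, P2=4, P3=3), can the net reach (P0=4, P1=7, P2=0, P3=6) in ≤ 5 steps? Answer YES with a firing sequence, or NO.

YES — reachable via ⟨T2, T0, T2, T2, T1⟩ (5 firings)

step 1: fire T2:  (P0=2, P1=1, P2=4, P3=3) → (P0=3, P1=3, P2=3, P3=3)
step 2: fire T0:  (P0=3, P1=3, P2=3, P3=3) → (P0=2, P1=4, P2=5, P3=6)
step 3: fire T2:  (P0=2, P1=4, P2=5, P3=6) → (P0=3, P1=6, P2=4, P3=6)
step 4: fire T2:  (P0=3, P1=6, P2=4, P3=6) → (P0=4, P1=8, P2=3, P3=6)
step 5: fire T1:  (P0=4, P1=8, P2=3, P3=6) → (P0=4, P1=7, P2=0, P3=6)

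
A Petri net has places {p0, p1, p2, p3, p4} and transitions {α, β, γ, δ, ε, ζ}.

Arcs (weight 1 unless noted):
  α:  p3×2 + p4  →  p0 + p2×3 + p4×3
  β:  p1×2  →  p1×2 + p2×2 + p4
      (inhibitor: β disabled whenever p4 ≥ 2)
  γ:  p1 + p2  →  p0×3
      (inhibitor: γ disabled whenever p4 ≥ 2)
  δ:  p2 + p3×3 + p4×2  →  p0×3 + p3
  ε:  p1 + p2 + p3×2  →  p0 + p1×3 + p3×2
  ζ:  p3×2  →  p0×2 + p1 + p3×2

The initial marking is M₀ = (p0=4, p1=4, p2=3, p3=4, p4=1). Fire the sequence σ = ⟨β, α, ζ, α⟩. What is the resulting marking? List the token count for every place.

step 1: fire β:  (p0=4, p1=4, p2=3, p3=4, p4=1) → (p0=4, p1=4, p2=5, p3=4, p4=2)
step 2: fire α:  (p0=4, p1=4, p2=5, p3=4, p4=2) → (p0=5, p1=4, p2=8, p3=2, p4=4)
step 3: fire ζ:  (p0=5, p1=4, p2=8, p3=2, p4=4) → (p0=7, p1=5, p2=8, p3=2, p4=4)
step 4: fire α:  (p0=7, p1=5, p2=8, p3=2, p4=4) → (p0=8, p1=5, p2=11, p3=0, p4=6)

(p0=8, p1=5, p2=11, p3=0, p4=6)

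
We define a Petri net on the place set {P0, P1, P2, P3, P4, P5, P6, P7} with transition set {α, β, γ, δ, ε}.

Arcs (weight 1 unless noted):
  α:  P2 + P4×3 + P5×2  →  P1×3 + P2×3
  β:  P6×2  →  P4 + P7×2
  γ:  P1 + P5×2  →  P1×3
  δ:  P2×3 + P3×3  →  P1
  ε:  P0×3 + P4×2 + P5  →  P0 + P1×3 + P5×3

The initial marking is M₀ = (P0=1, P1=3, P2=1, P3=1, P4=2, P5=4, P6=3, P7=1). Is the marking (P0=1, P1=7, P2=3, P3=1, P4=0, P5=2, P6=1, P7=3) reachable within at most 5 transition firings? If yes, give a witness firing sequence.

NO — not reachable within 5 firings

depth 0: 1 marking
depth 1: 3 markings reached so far
depth 2: 6 markings reached so far
depth 3: 8 markings reached so far
depth 4: 8 markings reached so far
(frontier empty at depth 4; search complete)
target is not among the 8 markings reachable within 5 steps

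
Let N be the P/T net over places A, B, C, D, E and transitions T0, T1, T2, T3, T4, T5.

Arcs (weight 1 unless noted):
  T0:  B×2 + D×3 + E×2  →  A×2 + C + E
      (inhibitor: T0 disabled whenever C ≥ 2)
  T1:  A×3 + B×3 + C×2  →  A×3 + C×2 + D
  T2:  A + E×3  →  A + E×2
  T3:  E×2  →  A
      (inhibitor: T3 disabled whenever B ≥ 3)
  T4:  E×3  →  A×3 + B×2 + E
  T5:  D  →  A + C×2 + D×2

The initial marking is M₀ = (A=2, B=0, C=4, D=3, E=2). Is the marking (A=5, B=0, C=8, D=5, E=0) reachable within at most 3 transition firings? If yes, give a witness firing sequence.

step 1: fire T3:  (A=2, B=0, C=4, D=3, E=2) → (A=3, B=0, C=4, D=3, E=0)
step 2: fire T5:  (A=3, B=0, C=4, D=3, E=0) → (A=4, B=0, C=6, D=4, E=0)
step 3: fire T5:  (A=4, B=0, C=6, D=4, E=0) → (A=5, B=0, C=8, D=5, E=0)

YES — reachable via ⟨T3, T5, T5⟩ (3 firings)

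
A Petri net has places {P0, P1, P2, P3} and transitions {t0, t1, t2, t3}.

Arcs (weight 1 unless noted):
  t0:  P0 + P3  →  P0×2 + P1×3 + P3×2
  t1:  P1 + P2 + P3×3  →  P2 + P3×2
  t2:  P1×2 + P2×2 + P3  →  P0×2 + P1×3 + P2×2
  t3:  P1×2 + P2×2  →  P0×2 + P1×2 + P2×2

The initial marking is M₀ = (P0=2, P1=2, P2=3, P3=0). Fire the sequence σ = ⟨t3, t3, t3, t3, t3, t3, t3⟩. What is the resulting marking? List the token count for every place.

(P0=16, P1=2, P2=3, P3=0)

step 1: fire t3:  (P0=2, P1=2, P2=3, P3=0) → (P0=4, P1=2, P2=3, P3=0)
step 2: fire t3:  (P0=4, P1=2, P2=3, P3=0) → (P0=6, P1=2, P2=3, P3=0)
step 3: fire t3:  (P0=6, P1=2, P2=3, P3=0) → (P0=8, P1=2, P2=3, P3=0)
step 4: fire t3:  (P0=8, P1=2, P2=3, P3=0) → (P0=10, P1=2, P2=3, P3=0)
step 5: fire t3:  (P0=10, P1=2, P2=3, P3=0) → (P0=12, P1=2, P2=3, P3=0)
step 6: fire t3:  (P0=12, P1=2, P2=3, P3=0) → (P0=14, P1=2, P2=3, P3=0)
step 7: fire t3:  (P0=14, P1=2, P2=3, P3=0) → (P0=16, P1=2, P2=3, P3=0)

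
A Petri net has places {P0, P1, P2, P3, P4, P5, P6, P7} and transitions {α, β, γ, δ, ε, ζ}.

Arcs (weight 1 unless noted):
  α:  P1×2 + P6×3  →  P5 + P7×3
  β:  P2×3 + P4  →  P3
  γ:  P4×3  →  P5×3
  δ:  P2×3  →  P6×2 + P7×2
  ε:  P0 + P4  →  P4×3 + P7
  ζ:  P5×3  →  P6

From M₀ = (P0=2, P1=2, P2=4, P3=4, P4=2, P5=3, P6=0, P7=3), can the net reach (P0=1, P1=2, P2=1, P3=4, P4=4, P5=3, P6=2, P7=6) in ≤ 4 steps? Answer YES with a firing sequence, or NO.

YES — reachable via ⟨δ, ε⟩ (2 firings)

step 1: fire δ:  (P0=2, P1=2, P2=4, P3=4, P4=2, P5=3, P6=0, P7=3) → (P0=2, P1=2, P2=1, P3=4, P4=2, P5=3, P6=2, P7=5)
step 2: fire ε:  (P0=2, P1=2, P2=1, P3=4, P4=2, P5=3, P6=2, P7=5) → (P0=1, P1=2, P2=1, P3=4, P4=4, P5=3, P6=2, P7=6)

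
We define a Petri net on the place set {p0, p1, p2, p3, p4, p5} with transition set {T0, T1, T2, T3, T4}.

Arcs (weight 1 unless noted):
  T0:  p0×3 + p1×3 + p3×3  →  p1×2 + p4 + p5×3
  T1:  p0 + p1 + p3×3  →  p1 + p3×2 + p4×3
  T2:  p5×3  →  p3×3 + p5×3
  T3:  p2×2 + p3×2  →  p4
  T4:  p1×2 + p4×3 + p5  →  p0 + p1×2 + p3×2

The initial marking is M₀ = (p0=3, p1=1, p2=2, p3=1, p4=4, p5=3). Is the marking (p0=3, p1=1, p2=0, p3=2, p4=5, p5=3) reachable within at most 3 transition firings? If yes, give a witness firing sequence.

step 1: fire T2:  (p0=3, p1=1, p2=2, p3=1, p4=4, p5=3) → (p0=3, p1=1, p2=2, p3=4, p4=4, p5=3)
step 2: fire T3:  (p0=3, p1=1, p2=2, p3=4, p4=4, p5=3) → (p0=3, p1=1, p2=0, p3=2, p4=5, p5=3)

YES — reachable via ⟨T2, T3⟩ (2 firings)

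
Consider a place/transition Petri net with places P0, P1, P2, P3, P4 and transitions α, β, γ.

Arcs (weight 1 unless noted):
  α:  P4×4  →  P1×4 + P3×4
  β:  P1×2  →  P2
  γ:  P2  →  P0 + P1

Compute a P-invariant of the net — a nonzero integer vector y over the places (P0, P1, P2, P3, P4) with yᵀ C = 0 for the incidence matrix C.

y = (P0:1, P1:1, P2:2, P3:-1, P4:0)

Incidence matrix C (rows=places, cols=transitions):
        α    β    γ
   P0   0    0    1
   P1   4   -2    1
   P2   0    1   -1
   P3   4    0    0
   P4  -4    0    0

Candidate y = [1, 1, 2, -1, 0]; check y·C column-wise:
  col α: 1·0 + 1·4 + 2·0 + -1·4 + 0·-4 = 0
  col β: 1·0 + 1·-2 + 2·1 + -1·0 = 0
  col γ: 1·1 + 1·1 + 2·-1 + -1·0 = 0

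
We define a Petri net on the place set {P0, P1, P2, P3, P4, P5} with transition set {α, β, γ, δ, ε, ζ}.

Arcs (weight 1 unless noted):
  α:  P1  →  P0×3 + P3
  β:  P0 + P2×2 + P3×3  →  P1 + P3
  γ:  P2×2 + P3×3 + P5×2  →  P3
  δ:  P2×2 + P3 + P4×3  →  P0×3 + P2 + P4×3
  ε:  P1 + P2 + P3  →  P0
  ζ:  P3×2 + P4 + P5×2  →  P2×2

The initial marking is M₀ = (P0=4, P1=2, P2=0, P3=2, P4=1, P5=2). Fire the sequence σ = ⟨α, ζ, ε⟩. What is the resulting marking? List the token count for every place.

(P0=8, P1=0, P2=1, P3=0, P4=0, P5=0)

step 1: fire α:  (P0=4, P1=2, P2=0, P3=2, P4=1, P5=2) → (P0=7, P1=1, P2=0, P3=3, P4=1, P5=2)
step 2: fire ζ:  (P0=7, P1=1, P2=0, P3=3, P4=1, P5=2) → (P0=7, P1=1, P2=2, P3=1, P4=0, P5=0)
step 3: fire ε:  (P0=7, P1=1, P2=2, P3=1, P4=0, P5=0) → (P0=8, P1=0, P2=1, P3=0, P4=0, P5=0)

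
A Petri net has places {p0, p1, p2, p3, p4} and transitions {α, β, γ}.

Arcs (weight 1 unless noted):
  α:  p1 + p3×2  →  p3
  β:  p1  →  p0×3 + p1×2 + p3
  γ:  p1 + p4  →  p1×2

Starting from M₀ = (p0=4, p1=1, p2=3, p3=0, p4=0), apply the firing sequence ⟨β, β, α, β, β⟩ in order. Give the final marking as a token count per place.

(p0=16, p1=4, p2=3, p3=3, p4=0)

step 1: fire β:  (p0=4, p1=1, p2=3, p3=0, p4=0) → (p0=7, p1=2, p2=3, p3=1, p4=0)
step 2: fire β:  (p0=7, p1=2, p2=3, p3=1, p4=0) → (p0=10, p1=3, p2=3, p3=2, p4=0)
step 3: fire α:  (p0=10, p1=3, p2=3, p3=2, p4=0) → (p0=10, p1=2, p2=3, p3=1, p4=0)
step 4: fire β:  (p0=10, p1=2, p2=3, p3=1, p4=0) → (p0=13, p1=3, p2=3, p3=2, p4=0)
step 5: fire β:  (p0=13, p1=3, p2=3, p3=2, p4=0) → (p0=16, p1=4, p2=3, p3=3, p4=0)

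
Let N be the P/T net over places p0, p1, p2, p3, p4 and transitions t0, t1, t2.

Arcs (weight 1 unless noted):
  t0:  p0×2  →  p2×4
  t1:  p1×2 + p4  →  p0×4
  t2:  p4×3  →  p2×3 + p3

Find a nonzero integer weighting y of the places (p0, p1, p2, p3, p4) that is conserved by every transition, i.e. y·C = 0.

y = (p0:2, p1:4, p2:1, p3:-3, p4:0)

Incidence matrix C (rows=places, cols=transitions):
       t0   t1   t2
   p0  -2    4    0
   p1   0   -2    0
   p2   4    0    3
   p3   0    0    1
   p4   0   -1   -3

Candidate y = [2, 4, 1, -3, 0]; check y·C column-wise:
  col t0: 2·-2 + 4·0 + 1·4 + -3·0 = 0
  col t1: 2·4 + 4·-2 + 1·0 + -3·0 + 0·-1 = 0
  col t2: 2·0 + 4·0 + 1·3 + -3·1 + 0·-3 = 0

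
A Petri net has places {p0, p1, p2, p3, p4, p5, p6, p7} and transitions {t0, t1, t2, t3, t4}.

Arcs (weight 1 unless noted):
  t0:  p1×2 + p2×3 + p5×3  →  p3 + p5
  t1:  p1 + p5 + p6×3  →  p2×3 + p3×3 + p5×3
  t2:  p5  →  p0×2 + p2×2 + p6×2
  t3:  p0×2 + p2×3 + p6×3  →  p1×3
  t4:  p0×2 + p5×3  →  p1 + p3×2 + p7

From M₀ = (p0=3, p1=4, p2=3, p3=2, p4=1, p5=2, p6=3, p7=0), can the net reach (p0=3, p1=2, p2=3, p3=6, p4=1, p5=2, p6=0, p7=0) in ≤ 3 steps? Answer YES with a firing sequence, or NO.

NO — not reachable within 3 firings

depth 0: 1 marking
depth 1: 4 markings reached so far
depth 2: 9 markings reached so far
depth 3: 13 markings reached so far
target is not among the 13 markings reachable within 3 steps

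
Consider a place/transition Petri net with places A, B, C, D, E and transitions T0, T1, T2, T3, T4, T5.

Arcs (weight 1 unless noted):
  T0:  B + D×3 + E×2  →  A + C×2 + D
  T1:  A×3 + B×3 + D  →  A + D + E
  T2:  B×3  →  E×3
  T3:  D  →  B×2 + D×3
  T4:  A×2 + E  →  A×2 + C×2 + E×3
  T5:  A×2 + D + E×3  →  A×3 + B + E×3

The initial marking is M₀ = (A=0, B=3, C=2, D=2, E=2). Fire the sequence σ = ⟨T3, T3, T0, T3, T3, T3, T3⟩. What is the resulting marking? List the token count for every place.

step 1: fire T3:  (A=0, B=3, C=2, D=2, E=2) → (A=0, B=5, C=2, D=4, E=2)
step 2: fire T3:  (A=0, B=5, C=2, D=4, E=2) → (A=0, B=7, C=2, D=6, E=2)
step 3: fire T0:  (A=0, B=7, C=2, D=6, E=2) → (A=1, B=6, C=4, D=4, E=0)
step 4: fire T3:  (A=1, B=6, C=4, D=4, E=0) → (A=1, B=8, C=4, D=6, E=0)
step 5: fire T3:  (A=1, B=8, C=4, D=6, E=0) → (A=1, B=10, C=4, D=8, E=0)
step 6: fire T3:  (A=1, B=10, C=4, D=8, E=0) → (A=1, B=12, C=4, D=10, E=0)
step 7: fire T3:  (A=1, B=12, C=4, D=10, E=0) → (A=1, B=14, C=4, D=12, E=0)

(A=1, B=14, C=4, D=12, E=0)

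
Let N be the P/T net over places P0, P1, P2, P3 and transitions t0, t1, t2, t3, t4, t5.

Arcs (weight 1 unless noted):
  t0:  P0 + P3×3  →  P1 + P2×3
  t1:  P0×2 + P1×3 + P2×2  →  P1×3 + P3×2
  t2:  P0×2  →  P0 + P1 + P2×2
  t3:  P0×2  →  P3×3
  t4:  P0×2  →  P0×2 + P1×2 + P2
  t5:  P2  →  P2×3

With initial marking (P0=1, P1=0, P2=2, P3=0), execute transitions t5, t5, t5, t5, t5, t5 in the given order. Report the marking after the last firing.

step 1: fire t5:  (P0=1, P1=0, P2=2, P3=0) → (P0=1, P1=0, P2=4, P3=0)
step 2: fire t5:  (P0=1, P1=0, P2=4, P3=0) → (P0=1, P1=0, P2=6, P3=0)
step 3: fire t5:  (P0=1, P1=0, P2=6, P3=0) → (P0=1, P1=0, P2=8, P3=0)
step 4: fire t5:  (P0=1, P1=0, P2=8, P3=0) → (P0=1, P1=0, P2=10, P3=0)
step 5: fire t5:  (P0=1, P1=0, P2=10, P3=0) → (P0=1, P1=0, P2=12, P3=0)
step 6: fire t5:  (P0=1, P1=0, P2=12, P3=0) → (P0=1, P1=0, P2=14, P3=0)

(P0=1, P1=0, P2=14, P3=0)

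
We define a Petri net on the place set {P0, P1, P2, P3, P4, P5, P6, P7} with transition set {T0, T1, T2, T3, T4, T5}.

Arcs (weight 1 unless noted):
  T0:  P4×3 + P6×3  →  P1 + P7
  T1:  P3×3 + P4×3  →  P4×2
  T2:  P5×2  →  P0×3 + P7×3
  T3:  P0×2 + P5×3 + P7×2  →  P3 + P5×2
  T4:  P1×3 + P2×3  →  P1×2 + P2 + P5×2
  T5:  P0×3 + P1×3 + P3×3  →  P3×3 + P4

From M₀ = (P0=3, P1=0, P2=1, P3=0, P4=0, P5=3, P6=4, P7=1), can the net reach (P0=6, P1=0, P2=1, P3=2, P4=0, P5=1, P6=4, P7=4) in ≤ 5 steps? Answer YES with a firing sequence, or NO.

NO — not reachable within 5 firings

depth 0: 1 marking
depth 1: 2 markings reached so far
depth 2: 2 markings reached so far
(frontier empty at depth 2; search complete)
target is not among the 2 markings reachable within 5 steps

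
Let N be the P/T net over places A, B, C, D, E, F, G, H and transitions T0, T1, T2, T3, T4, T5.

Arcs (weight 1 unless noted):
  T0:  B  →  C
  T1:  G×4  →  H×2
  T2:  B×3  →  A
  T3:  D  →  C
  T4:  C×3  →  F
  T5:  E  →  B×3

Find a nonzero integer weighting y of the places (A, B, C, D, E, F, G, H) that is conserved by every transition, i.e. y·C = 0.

y = (A:3, B:1, C:1, D:1, E:3, F:3, G:0, H:0)

Incidence matrix C (rows=places, cols=transitions):
       T0   T1   T2   T3   T4   T5
    A   0    0    1    0    0    0
    B  -1    0   -3    0    0    3
    C   1    0    0    1   -3    0
    D   0    0    0   -1    0    0
    E   0    0    0    0    0   -1
    F   0    0    0    0    1    0
    G   0   -4    0    0    0    0
    H   0    2    0    0    0    0

Candidate y = [3, 1, 1, 1, 3, 3, 0, 0]; check y·C column-wise:
  col T0: 3·0 + 1·-1 + 1·1 + 1·0 + 3·0 + 3·0 = 0
  col T1: 3·0 + 1·0 + 1·0 + 1·0 + 3·0 + 3·0 + 0·-4 + 0·2 = 0
  col T2: 3·1 + 1·-3 + 1·0 + 1·0 + 3·0 + 3·0 = 0
  col T3: 3·0 + 1·0 + 1·1 + 1·-1 + 3·0 + 3·0 = 0
  col T4: 3·0 + 1·0 + 1·-3 + 1·0 + 3·0 + 3·1 = 0
  col T5: 3·0 + 1·3 + 1·0 + 1·0 + 3·-1 + 3·0 = 0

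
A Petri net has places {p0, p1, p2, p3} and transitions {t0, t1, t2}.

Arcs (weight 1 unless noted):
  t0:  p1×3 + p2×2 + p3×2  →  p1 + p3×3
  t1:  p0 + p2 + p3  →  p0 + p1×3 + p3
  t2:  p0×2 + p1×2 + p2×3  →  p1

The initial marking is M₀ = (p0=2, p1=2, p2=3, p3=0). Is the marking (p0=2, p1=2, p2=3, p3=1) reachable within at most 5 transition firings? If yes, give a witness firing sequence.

depth 0: 1 marking
depth 1: 2 markings reached so far
depth 2: 2 markings reached so far
(frontier empty at depth 2; search complete)
target is not among the 2 markings reachable within 5 steps

NO — not reachable within 5 firings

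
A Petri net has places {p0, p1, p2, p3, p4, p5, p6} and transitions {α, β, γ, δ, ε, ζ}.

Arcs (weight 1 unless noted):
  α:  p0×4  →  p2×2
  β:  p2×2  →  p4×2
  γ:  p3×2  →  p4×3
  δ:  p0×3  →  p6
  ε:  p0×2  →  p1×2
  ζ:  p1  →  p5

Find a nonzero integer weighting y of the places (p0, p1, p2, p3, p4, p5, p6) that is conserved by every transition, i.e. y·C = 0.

y = (p0:1, p1:1, p2:2, p3:3, p4:2, p5:1, p6:3)

Incidence matrix C (rows=places, cols=transitions):
        α    β    γ    δ    ε    ζ
   p0  -4    0    0   -3   -2    0
   p1   0    0    0    0    2   -1
   p2   2   -2    0    0    0    0
   p3   0    0   -2    0    0    0
   p4   0    2    3    0    0    0
   p5   0    0    0    0    0    1
   p6   0    0    0    1    0    0

Candidate y = [1, 1, 2, 3, 2, 1, 3]; check y·C column-wise:
  col α: 1·-4 + 1·0 + 2·2 + 3·0 + 2·0 + 1·0 + 3·0 = 0
  col β: 1·0 + 1·0 + 2·-2 + 3·0 + 2·2 + 1·0 + 3·0 = 0
  col γ: 1·0 + 1·0 + 2·0 + 3·-2 + 2·3 + 1·0 + 3·0 = 0
  col δ: 1·-3 + 1·0 + 2·0 + 3·0 + 2·0 + 1·0 + 3·1 = 0
  col ε: 1·-2 + 1·2 + 2·0 + 3·0 + 2·0 + 1·0 + 3·0 = 0
  col ζ: 1·0 + 1·-1 + 2·0 + 3·0 + 2·0 + 1·1 + 3·0 = 0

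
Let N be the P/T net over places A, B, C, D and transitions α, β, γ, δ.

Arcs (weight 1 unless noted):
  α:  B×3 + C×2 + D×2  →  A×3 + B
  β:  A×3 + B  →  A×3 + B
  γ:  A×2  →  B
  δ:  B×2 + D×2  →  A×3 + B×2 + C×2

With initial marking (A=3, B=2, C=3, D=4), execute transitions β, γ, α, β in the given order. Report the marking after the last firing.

(A=4, B=1, C=1, D=2)

step 1: fire β:  (A=3, B=2, C=3, D=4) → (A=3, B=2, C=3, D=4)
step 2: fire γ:  (A=3, B=2, C=3, D=4) → (A=1, B=3, C=3, D=4)
step 3: fire α:  (A=1, B=3, C=3, D=4) → (A=4, B=1, C=1, D=2)
step 4: fire β:  (A=4, B=1, C=1, D=2) → (A=4, B=1, C=1, D=2)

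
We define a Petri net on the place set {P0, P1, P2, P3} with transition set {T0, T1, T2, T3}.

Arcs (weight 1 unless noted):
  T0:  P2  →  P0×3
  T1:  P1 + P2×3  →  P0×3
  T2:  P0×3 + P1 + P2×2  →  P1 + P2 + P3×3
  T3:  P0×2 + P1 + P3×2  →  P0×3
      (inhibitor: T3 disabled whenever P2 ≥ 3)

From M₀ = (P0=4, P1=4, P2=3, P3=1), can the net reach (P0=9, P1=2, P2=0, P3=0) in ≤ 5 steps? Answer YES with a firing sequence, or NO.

YES — reachable via ⟨T0, T2, T0, T3, T3⟩ (5 firings)

step 1: fire T0:  (P0=4, P1=4, P2=3, P3=1) → (P0=7, P1=4, P2=2, P3=1)
step 2: fire T2:  (P0=7, P1=4, P2=2, P3=1) → (P0=4, P1=4, P2=1, P3=4)
step 3: fire T0:  (P0=4, P1=4, P2=1, P3=4) → (P0=7, P1=4, P2=0, P3=4)
step 4: fire T3:  (P0=7, P1=4, P2=0, P3=4) → (P0=8, P1=3, P2=0, P3=2)
step 5: fire T3:  (P0=8, P1=3, P2=0, P3=2) → (P0=9, P1=2, P2=0, P3=0)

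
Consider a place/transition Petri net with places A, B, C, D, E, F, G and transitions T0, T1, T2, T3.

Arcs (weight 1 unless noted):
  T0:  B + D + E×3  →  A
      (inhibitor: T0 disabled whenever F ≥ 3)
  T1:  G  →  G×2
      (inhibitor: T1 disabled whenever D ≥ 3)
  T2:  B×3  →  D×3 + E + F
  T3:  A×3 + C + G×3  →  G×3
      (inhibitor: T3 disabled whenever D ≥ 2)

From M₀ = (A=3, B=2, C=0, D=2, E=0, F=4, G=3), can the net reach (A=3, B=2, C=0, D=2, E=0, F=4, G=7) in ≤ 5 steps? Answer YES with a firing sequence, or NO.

YES — reachable via ⟨T1, T1, T1, T1⟩ (4 firings)

step 1: fire T1:  (A=3, B=2, C=0, D=2, E=0, F=4, G=3) → (A=3, B=2, C=0, D=2, E=0, F=4, G=4)
step 2: fire T1:  (A=3, B=2, C=0, D=2, E=0, F=4, G=4) → (A=3, B=2, C=0, D=2, E=0, F=4, G=5)
step 3: fire T1:  (A=3, B=2, C=0, D=2, E=0, F=4, G=5) → (A=3, B=2, C=0, D=2, E=0, F=4, G=6)
step 4: fire T1:  (A=3, B=2, C=0, D=2, E=0, F=4, G=6) → (A=3, B=2, C=0, D=2, E=0, F=4, G=7)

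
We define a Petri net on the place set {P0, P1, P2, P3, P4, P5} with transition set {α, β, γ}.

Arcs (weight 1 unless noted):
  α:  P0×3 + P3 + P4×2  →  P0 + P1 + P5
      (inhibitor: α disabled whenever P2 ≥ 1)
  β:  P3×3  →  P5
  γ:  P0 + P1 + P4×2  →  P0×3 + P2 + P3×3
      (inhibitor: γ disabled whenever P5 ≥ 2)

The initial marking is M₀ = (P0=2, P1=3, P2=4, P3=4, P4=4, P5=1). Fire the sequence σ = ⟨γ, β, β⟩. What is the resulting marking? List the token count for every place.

(P0=4, P1=2, P2=5, P3=1, P4=2, P5=3)

step 1: fire γ:  (P0=2, P1=3, P2=4, P3=4, P4=4, P5=1) → (P0=4, P1=2, P2=5, P3=7, P4=2, P5=1)
step 2: fire β:  (P0=4, P1=2, P2=5, P3=7, P4=2, P5=1) → (P0=4, P1=2, P2=5, P3=4, P4=2, P5=2)
step 3: fire β:  (P0=4, P1=2, P2=5, P3=4, P4=2, P5=2) → (P0=4, P1=2, P2=5, P3=1, P4=2, P5=3)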